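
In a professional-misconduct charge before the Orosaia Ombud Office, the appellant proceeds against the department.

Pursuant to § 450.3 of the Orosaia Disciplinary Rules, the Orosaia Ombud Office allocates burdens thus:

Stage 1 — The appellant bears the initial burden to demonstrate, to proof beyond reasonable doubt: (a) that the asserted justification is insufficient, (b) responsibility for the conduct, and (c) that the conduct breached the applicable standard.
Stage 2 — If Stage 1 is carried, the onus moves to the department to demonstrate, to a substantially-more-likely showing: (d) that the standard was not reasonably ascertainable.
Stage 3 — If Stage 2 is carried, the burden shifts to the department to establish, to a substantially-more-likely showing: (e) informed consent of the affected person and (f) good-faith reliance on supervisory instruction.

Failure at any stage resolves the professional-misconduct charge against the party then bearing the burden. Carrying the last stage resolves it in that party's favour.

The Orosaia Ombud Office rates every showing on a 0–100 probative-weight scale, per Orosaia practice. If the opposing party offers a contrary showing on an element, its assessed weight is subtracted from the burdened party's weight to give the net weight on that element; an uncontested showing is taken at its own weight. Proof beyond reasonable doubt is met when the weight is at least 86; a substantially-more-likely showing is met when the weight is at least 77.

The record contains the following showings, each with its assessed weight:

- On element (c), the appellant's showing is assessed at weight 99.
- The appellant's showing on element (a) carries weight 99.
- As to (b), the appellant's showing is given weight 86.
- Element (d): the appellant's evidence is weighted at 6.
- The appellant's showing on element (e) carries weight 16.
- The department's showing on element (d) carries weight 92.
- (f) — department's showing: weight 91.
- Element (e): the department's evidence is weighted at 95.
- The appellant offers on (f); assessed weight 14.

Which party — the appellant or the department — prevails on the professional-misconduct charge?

department

Stage 1 — burden on appellant; standard: proof beyond reasonable doubt (weight is at least 86).
    (a): 99 ≥ 86 [met]
    (b): 86 ≥ 86 [met]
    (c): 99 ≥ 86 [met]
  The appellant carries Stage 1; the department now bears the burden.
Stage 2 — burden on department; standard: a substantially-more-likely showing (weight is at least 77).
    (d): 92 − 6 = 86 ≥ 77 [met]
  Stage 2 is satisfied; the department continues to bear the burden.
Stage 3 — burden on department; standard: a substantially-more-likely showing (weight is at least 77).
    (e): 95 − 16 = 79 ≥ 77 [met]
    (f): 91 − 14 = 77 ≥ 77 [met]
  The department carries the last stage.
Every stage carried; the department prevails.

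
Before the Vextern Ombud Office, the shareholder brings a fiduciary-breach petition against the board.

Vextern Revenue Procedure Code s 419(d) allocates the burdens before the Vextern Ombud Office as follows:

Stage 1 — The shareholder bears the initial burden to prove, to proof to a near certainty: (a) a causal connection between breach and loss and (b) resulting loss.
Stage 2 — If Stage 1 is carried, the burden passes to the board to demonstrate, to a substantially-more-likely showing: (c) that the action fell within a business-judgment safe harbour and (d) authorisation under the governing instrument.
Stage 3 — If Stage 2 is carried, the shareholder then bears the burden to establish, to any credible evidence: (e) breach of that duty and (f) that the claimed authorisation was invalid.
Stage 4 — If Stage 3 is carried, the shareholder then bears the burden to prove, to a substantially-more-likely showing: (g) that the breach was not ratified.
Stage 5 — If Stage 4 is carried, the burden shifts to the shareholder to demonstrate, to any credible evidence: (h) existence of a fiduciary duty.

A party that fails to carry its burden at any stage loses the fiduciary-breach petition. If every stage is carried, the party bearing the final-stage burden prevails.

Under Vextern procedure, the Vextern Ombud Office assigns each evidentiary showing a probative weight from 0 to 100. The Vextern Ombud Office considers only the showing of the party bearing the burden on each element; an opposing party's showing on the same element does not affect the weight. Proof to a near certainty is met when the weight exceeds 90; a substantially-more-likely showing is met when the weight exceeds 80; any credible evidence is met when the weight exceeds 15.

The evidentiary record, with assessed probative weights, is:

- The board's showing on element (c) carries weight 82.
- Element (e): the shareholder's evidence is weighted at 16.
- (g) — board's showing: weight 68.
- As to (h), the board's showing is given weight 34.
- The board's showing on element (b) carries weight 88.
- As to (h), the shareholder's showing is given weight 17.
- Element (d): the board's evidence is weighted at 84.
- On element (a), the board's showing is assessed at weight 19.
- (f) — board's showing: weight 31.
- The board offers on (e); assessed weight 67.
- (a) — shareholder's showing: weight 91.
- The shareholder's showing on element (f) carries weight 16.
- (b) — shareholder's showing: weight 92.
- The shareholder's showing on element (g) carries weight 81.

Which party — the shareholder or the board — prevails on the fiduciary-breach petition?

shareholder

Stage 1 — burden on shareholder; standard: proof to a near certainty (weight exceeds 90).
    (a): 91 (board's 19 disregarded) > 90 [met]
    (b): 92 (board's 88 disregarded) > 90 [met]
  All elements met. The burden passes to the board.
Stage 2 — burden on board; standard: a substantially-more-likely showing (weight exceeds 80).
    (c): 82 > 80 [met]
    (d): 84 > 80 [met]
  All elements met. The burden passes to the shareholder.
Stage 3 — burden on shareholder; standard: any credible evidence (weight exceeds 15).
    (e): 16 (board's 67 disregarded) > 15 [met]
    (f): 16 (board's 31 disregarded) > 15 [met]
  All elements met. The shareholder retains the burden for Stage 4.
Stage 4 — burden on shareholder; standard: a substantially-more-likely showing (weight exceeds 80).
    (g): 81 (board's 68 disregarded) > 80 [met]
  Stage 4 is satisfied; the shareholder continues to bear the burden.
Stage 5 — burden on shareholder; standard: any credible evidence (weight exceeds 15).
    (h): 17 (board's 34 disregarded) > 15 [met]
  All elements met at the final stage.
Every stage carried; the shareholder prevails.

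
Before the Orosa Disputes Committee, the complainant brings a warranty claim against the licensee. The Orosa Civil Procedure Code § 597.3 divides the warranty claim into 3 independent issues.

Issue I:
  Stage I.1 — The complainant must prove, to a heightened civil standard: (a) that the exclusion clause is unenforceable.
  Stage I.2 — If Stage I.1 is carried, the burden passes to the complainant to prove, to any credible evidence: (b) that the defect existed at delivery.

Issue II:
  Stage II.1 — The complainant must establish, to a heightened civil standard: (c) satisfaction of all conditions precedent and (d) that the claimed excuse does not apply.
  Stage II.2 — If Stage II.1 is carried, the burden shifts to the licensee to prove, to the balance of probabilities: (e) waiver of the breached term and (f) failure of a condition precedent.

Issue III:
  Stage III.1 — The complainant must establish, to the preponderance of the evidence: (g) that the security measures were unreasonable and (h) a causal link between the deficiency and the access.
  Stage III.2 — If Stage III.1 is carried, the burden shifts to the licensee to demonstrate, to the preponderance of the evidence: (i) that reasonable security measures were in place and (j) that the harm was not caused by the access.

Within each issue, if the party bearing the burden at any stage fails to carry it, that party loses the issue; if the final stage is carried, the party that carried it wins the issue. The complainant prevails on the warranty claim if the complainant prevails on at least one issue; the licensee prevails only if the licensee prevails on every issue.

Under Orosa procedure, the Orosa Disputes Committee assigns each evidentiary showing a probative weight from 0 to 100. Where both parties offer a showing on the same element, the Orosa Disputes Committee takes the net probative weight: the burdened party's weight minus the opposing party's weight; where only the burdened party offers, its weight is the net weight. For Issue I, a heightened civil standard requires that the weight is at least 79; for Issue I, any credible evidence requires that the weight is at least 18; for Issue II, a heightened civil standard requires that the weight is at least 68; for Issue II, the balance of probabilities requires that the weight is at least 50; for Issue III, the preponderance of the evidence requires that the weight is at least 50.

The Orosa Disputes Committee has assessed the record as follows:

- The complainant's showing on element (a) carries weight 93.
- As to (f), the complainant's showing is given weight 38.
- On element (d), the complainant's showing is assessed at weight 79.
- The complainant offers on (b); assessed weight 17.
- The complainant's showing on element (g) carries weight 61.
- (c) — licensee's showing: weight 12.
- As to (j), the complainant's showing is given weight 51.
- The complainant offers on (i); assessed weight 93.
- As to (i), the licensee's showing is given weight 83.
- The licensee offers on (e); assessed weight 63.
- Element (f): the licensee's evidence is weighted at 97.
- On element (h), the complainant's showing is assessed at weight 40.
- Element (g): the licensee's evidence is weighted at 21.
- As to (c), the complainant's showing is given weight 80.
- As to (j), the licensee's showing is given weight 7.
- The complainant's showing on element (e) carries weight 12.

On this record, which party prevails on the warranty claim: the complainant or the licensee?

— Issue I —
At Stage I.1 the complainant must meet a heightened civil standard (weight is at least 79): on (a) the weight is 93, ≥ 79, so (a) meets the standard.
  Stage I.1 is satisfied; the complainant continues to bear the burden.
At Stage I.2 the complainant must meet any credible evidence (weight is at least 18): on (b) the weight is 17, < 18, so (b) does not meet the standard.
  Not every element is met, so the complainant fails to carry Stage I.2.
The licensee prevails on this issue.
— Issue II —
Stage II.1 — burden on complainant; standard: a heightened civil standard (weight is at least 68).
    (c): 80 − 12 = 68 ≥ 68 [met]
    (d): 79 ≥ 68 [met]
  The complainant carries Stage II.1; the licensee now bears the burden.
Stage II.2 — burden on licensee; standard: the balance of probabilities (weight is at least 50).
    (e): 63 − 12 = 51 ≥ 50 [met]
    (f): 97 − 38 = 59 ≥ 50 [met]
  Stage II.2 carried; the final stage is satisfied.
With every stage satisfied, the licensee prevails on this issue.
— Issue III —
Stage III.1 — burden on complainant; standard: the preponderance of the evidence (weight is at least 50).
    (g): 61 − 21 = 40 < 50 [not met]
    (h): 40 < 50 [not met]
  Not every element is met, so the complainant fails to carry Stage III.1.
The licensee prevails on this issue.
Per-issue: Issue I → licensee; Issue II → licensee; Issue III → licensee. The complainant must prevail on at least one issue; overall, the licensee prevails.

licensee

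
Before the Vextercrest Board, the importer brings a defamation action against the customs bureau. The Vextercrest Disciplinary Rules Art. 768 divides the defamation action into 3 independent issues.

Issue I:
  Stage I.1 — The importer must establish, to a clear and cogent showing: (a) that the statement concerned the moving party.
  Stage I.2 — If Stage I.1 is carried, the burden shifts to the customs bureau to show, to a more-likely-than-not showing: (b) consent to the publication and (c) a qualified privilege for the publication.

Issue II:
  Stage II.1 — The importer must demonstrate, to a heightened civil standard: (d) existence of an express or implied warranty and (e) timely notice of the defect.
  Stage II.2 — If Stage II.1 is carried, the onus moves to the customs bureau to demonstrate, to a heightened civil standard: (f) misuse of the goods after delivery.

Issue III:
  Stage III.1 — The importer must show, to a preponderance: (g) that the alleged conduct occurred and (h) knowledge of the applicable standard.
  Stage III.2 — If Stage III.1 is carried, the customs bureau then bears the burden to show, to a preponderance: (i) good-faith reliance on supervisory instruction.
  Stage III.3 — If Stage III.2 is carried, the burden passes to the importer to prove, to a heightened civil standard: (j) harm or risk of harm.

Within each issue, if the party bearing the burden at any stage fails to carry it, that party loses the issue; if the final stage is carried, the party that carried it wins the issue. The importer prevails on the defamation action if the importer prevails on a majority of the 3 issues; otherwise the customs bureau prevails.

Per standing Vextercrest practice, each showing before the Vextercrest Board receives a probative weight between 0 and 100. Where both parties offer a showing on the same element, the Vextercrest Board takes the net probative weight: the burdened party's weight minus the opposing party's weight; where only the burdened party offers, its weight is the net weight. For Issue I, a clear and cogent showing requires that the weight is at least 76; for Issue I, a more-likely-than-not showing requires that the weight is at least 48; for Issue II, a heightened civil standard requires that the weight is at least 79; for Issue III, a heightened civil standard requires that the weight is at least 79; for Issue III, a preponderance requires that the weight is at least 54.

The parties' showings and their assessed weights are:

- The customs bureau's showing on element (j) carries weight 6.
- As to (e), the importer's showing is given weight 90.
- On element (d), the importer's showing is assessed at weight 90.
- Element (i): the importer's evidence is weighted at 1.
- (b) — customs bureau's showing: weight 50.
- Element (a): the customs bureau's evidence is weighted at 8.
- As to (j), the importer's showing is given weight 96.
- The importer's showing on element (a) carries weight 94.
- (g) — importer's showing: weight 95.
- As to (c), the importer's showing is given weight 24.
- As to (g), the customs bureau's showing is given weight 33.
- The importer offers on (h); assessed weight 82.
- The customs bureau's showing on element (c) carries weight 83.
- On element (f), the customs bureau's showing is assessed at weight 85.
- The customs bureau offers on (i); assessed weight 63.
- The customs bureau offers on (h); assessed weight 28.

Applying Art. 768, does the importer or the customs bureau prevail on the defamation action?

— Issue I —
Stage I.1 — burden on importer; standard: a clear and cogent showing (weight is at least 76).
    (a): 94 − 8 = 86 ≥ 76 [met]
  The importer carries Stage I.1; the customs bureau now bears the burden.
Stage I.2 — burden on customs bureau; standard: a more-likely-than-not showing (weight is at least 48).
    (b): 50 ≥ 48 [met]
    (c): 83 − 24 = 59 ≥ 48 [met]
  The customs bureau carries the last stage.
All stages carried — the customs bureau prevails on this issue.
— Issue II —
Stage II.1 (importer, a heightened civil standard, weight is at least 79): (d) 90 ≥ 79 — meets; (e) 90 ≥ 79 — meets.
  The importer carries Stage II.1; the customs bureau now bears the burden.
Stage II.2 (customs bureau, a heightened civil standard, weight is at least 79): (f) 85 ≥ 79 — meets.
  Stage II.2 carried; the final stage is satisfied.
Every stage carried; the customs bureau prevails on this issue.
— Issue III —
Stage III.1 (importer, a preponderance, weight is at least 54): (g) net 95−33=62 ≥ 54 — meets; (h) net 82−28=54 ≥ 54 — meets.
  Stage III.1 is satisfied; the onus moves to the customs bureau.
Stage III.2 (customs bureau, a preponderance, weight is at least 54): (i) net 63−1=62 ≥ 54 — meets.
  All elements met. The burden passes to the importer.
Stage III.3 (importer, a heightened civil standard, weight is at least 79): (j) net 96−6=90 ≥ 79 — meets.
  The importer carries the last stage.
With every stage satisfied, the importer prevails on this issue.
Per-issue: Issue I → customs bureau; Issue II → customs bureau; Issue III → importer. The importer must prevail on a majority of issues; overall, the customs bureau prevails.

customs bureau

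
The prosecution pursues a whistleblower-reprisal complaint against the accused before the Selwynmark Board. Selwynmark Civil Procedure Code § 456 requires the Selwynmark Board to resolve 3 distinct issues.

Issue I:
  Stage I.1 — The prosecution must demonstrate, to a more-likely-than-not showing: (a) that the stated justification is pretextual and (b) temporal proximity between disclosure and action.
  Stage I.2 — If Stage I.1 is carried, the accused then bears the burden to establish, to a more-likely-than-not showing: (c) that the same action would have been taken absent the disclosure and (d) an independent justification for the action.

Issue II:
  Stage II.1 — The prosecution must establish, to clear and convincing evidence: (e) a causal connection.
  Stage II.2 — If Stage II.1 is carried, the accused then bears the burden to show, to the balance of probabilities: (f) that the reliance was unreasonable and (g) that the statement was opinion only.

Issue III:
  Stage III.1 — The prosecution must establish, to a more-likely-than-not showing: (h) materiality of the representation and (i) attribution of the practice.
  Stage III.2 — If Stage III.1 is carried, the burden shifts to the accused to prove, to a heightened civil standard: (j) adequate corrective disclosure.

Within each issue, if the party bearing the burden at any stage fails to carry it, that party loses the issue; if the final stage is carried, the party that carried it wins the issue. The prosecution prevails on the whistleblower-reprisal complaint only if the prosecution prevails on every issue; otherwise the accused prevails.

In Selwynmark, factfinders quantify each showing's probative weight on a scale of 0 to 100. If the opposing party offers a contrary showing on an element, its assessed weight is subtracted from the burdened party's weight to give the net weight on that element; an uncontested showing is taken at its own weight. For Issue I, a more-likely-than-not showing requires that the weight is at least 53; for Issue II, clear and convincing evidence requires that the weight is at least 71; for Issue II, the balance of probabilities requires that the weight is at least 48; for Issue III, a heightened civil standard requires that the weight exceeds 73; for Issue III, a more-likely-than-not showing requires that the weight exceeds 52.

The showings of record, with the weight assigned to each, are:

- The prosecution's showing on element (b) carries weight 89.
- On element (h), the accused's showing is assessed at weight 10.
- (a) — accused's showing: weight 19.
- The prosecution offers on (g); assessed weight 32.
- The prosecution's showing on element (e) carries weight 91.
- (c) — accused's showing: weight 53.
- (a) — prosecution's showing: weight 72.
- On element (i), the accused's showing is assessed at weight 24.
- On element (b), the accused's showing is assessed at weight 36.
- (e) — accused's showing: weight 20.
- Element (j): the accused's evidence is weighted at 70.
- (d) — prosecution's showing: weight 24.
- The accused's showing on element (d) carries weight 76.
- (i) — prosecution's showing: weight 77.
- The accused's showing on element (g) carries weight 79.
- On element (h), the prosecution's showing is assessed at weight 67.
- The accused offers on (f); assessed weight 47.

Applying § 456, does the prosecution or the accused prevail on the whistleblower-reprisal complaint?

— Issue I —
Stage I.1 — burden on prosecution; standard: a more-likely-than-not showing (weight is at least 53).
    (a): 72 − 19 = 53 ≥ 53 [met]
    (b): 89 − 36 = 53 ≥ 53 [met]
  The prosecution carries Stage I.1; the accused now bears the burden.
Stage I.2 — burden on accused; standard: a more-likely-than-not showing (weight is at least 53).
    (c): 53 ≥ 53 [met]
    (d): 76 − 24 = 52 < 53 [not met]
  Not every element is met, so the accused fails to carry Stage I.2.
The analysis ends at Stage I.2; the prosecution prevails on this issue.
— Issue II —
Stage II.1 — burden on prosecution; standard: clear and convincing evidence (weight is at least 71).
    (e): 91 − 20 = 71 ≥ 71 [met]
  Stage II.1 carried; the burden shifts to the accused.
Stage II.2 — burden on accused; standard: the balance of probabilities (weight is at least 48).
    (f): 47 < 48 [not met]
    (g): 79 − 32 = 47 < 48 [not met]
  Stage II.2 not carried; the accused fails its burden.
So the prosecution prevails on this issue.
— Issue III —
Stage III.1 (prosecution, a more-likely-than-not showing, weight exceeds 52): (h) net 67−10=57 > 52 — meets; (i) net 77−24=53 > 52 — meets.
  Stage III.1 carried; the burden shifts to the accused.
Stage III.2 (accused, a heightened civil standard, weight exceeds 73): (j) 70 ≤ 73 — fails.
  The accused does not carry Stage III.2.
The analysis ends at Stage III.2; the prosecution prevails on this issue.
Per-issue: Issue I → prosecution; Issue II → prosecution; Issue III → prosecution. The prosecution must prevail on every issue; overall, the prosecution prevails.

prosecution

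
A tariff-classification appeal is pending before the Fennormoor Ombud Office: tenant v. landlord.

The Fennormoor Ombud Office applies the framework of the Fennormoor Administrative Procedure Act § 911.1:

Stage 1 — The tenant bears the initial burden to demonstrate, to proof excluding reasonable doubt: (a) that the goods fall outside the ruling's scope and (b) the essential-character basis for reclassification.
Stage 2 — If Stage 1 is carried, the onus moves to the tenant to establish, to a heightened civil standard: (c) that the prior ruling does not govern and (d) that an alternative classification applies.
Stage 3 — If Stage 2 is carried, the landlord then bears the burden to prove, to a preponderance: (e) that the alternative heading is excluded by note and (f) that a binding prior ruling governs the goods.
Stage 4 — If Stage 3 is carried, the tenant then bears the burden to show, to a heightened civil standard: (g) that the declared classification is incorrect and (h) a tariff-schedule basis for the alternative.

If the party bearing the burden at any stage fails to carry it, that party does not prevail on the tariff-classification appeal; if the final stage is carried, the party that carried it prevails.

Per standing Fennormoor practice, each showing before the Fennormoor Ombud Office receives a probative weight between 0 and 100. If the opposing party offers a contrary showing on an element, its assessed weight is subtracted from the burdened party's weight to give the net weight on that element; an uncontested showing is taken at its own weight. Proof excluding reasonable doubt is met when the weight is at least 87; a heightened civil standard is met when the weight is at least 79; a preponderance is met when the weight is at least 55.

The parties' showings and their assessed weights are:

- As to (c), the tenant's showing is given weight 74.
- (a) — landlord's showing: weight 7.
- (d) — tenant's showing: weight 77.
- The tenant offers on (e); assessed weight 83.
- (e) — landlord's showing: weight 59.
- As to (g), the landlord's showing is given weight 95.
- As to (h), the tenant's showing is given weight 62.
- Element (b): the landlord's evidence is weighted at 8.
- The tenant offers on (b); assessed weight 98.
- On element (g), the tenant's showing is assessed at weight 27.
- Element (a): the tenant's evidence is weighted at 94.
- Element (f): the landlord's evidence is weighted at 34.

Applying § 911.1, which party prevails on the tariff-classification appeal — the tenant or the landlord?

landlord

Stage 1 — burden on tenant; standard: proof excluding reasonable doubt (weight is at least 87).
    (a): 94 − 7 = 87 ≥ 87 [met]
    (b): 98 − 8 = 90 ≥ 87 [met]
  Stage 1 carried; the burden remains with the tenant.
Stage 2 — burden on tenant; standard: a heightened civil standard (weight is at least 79).
    (c): 74 < 79 [not met]
    (d): 77 < 79 [not met]
  The tenant does not carry Stage 2.
The analysis ends at Stage 2; the landlord prevails.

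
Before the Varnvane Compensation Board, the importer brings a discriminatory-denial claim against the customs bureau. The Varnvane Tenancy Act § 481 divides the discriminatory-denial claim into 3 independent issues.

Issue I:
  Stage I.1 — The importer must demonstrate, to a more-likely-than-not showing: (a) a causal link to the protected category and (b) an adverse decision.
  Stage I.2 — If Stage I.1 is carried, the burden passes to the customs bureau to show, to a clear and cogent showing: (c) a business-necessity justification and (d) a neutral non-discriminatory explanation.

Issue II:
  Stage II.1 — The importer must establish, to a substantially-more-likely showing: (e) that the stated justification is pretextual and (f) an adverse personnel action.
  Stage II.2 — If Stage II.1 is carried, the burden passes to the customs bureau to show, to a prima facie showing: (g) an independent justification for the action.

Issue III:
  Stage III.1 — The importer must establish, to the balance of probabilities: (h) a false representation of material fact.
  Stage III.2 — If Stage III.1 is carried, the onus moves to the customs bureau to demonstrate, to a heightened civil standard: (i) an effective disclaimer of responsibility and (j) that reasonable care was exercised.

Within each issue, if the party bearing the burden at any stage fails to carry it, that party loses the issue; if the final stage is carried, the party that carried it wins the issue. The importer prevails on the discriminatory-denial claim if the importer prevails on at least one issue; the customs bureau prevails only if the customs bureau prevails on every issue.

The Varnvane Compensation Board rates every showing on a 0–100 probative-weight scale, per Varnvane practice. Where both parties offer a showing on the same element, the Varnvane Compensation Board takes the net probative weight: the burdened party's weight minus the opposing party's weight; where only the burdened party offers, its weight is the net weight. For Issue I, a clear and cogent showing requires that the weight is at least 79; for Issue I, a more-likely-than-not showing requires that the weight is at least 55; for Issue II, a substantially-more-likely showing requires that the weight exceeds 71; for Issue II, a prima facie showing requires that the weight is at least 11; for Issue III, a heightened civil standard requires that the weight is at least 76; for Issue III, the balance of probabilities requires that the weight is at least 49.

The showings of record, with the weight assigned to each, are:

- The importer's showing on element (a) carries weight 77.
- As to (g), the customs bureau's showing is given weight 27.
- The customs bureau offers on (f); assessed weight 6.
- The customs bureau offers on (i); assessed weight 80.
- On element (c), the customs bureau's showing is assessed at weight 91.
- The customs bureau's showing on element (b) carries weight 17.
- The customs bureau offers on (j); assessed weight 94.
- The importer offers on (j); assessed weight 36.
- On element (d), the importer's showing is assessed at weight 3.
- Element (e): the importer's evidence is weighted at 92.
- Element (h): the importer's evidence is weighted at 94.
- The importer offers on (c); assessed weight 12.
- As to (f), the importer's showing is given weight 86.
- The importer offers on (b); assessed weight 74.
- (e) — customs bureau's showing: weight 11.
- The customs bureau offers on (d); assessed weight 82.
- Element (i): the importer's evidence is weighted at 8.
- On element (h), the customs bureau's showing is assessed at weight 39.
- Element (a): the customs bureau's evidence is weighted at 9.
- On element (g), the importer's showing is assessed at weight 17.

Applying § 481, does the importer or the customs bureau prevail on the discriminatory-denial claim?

— Issue I —
Stage I.1 — burden on importer; standard: a more-likely-than-not showing (weight is at least 55).
    (a): 77 − 9 = 68 ≥ 55 [met]
    (b): 74 − 17 = 57 ≥ 55 [met]
  All elements met. The burden passes to the customs bureau.
Stage I.2 — burden on customs bureau; standard: a clear and cogent showing (weight is at least 79).
    (c): 91 − 12 = 79 ≥ 79 [met]
    (d): 82 − 3 = 79 ≥ 79 [met]
  Stage I.2 carried; the final stage is satisfied.
Every stage carried; the customs bureau prevails on this issue.
— Issue II —
At Stage II.1 the importer must meet a substantially-more-likely showing (weight exceeds 71): on (e) the weight is 92 less the opposing 11 gives net 81, which does exceed 71, so (e) meets the standard; on (f) the weight is 86 less the opposing 6 gives net 80, which does exceed 71, so (f) meets the standard.
  All elements met. The burden passes to the customs bureau.
At Stage II.2 the customs bureau must meet a prima facie showing (weight is at least 11): on (g) the weight is 27 less the opposing 17 gives net 10, < 11, so (g) does not meet the standard.
  Not every element is met, so the customs bureau fails to carry Stage II.2.
The importer prevails on this issue.
— Issue III —
At Stage III.1 the importer must meet the balance of probabilities (weight is at least 49): on (h) the weight is 94 less the opposing 39 gives net 55, which does reach 49, so (h) meets the standard.
  All elements met. The burden passes to the customs bureau.
At Stage III.2 the customs bureau must meet a heightened civil standard (weight is at least 76): on (i) the weight is 80 less the opposing 8 gives net 72, which does not reach 76, so (i) does not meet the standard; on (j) the weight is 94 less the opposing 36 gives net 58, which does not reach 76, so (j) does not meet the standard.
  Not every element is met, so the customs bureau fails to carry Stage III.2.
So the importer prevails on this issue.
Per-issue: Issue I → customs bureau; Issue II → importer; Issue III → importer. The importer must prevail on at least one issue; overall, the importer prevails.

importer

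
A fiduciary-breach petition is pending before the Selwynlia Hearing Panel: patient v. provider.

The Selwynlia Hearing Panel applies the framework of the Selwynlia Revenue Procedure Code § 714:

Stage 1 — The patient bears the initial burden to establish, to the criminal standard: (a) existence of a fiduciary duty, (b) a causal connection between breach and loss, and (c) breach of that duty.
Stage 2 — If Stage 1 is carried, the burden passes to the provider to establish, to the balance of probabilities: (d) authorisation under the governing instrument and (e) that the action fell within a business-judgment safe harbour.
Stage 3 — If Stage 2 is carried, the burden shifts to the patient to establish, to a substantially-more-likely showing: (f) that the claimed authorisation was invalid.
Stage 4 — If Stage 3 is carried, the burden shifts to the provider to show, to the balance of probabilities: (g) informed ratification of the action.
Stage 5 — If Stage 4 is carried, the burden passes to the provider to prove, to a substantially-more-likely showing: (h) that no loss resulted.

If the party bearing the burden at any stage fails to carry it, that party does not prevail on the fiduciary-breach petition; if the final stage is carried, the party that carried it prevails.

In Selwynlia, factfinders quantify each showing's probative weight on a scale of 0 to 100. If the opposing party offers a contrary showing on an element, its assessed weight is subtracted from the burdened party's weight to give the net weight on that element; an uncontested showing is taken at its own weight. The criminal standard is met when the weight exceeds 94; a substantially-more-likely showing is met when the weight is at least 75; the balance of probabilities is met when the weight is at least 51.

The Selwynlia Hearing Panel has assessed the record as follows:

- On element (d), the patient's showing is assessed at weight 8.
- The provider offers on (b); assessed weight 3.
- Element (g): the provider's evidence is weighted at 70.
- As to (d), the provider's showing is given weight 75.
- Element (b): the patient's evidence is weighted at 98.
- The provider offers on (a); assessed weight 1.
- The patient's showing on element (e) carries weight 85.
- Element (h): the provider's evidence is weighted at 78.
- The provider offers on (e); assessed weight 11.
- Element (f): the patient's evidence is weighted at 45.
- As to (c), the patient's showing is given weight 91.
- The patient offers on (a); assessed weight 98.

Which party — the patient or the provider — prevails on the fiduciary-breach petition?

provider

At Stage 1 the patient must meet the criminal standard (weight exceeds 94): on (a) the weight is 98 less the opposing 1 gives net 97, which does exceed 94, so (a) meets the standard; on (b) the weight is 98 less the opposing 3 gives net 95, > 94, so (b) meets the standard; on (c) the weight is 91, which does not exceed 94, so (c) does not meet the standard.
  Stage 1 not carried; the patient fails its burden.
The provider prevails.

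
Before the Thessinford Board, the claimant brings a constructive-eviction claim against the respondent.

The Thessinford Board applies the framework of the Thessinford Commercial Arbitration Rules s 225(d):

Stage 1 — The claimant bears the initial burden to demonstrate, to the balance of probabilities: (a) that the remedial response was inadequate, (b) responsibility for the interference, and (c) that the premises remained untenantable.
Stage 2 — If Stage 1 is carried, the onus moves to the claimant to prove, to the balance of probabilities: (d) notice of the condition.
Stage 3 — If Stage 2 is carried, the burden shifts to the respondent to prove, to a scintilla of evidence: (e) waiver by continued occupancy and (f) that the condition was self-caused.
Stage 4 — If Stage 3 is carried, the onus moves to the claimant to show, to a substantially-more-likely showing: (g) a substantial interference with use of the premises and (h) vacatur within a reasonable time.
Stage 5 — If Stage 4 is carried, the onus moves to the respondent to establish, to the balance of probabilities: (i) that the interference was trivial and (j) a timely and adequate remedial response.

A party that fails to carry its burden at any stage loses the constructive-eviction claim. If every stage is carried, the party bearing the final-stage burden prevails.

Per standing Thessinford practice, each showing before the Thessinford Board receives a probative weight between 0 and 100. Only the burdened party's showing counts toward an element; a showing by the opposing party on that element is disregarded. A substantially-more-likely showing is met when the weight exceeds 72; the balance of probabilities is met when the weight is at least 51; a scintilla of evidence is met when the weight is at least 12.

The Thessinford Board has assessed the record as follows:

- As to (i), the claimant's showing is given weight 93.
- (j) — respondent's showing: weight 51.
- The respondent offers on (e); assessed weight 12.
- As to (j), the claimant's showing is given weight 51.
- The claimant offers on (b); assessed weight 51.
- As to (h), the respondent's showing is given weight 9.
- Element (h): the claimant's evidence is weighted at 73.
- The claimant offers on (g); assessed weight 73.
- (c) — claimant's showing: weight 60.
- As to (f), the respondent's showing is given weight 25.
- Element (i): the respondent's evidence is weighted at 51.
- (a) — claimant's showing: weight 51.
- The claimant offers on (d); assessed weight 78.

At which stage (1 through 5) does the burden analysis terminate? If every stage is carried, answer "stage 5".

At Stage 1 the claimant must meet the balance of probabilities (weight is at least 51): on (a) the weight is 51, which does reach 51, so (a) meets the standard; on (b) the weight is 51, ≥ 51, so (b) meets the standard; on (c) the weight is 60, which does reach 51, so (c) meets the standard.
  All elements met. The claimant retains the burden for Stage 2.
At Stage 2 the claimant must meet the balance of probabilities (weight is at least 51): on (d) the weight is 78, which does reach 51, so (d) meets the standard.
  Stage 2 is satisfied; the onus moves to the respondent.
At Stage 3 the respondent must meet a scintilla of evidence (weight is at least 12): on (e) the weight is 12, ≥ 12, so (e) meets the standard; on (f) the weight is 25, which does reach 12, so (f) meets the standard.
  Stage 3 carried; the burden shifts to the claimant.
At Stage 4 the claimant must meet a substantially-more-likely showing (weight exceeds 72): on (g) the weight is 73, > 72, so (g) meets the standard; on (h) the weight is 73 (the respondent's 9 is given no effect), which does exceed 72, so (h) meets the standard.
  Stage 4 carried; the burden shifts to the respondent.
At Stage 5 the respondent must meet the balance of probabilities (weight is at least 51): on (i) the weight is 51 (the claimant's 93 is given no effect), which does reach 51, so (i) meets the standard; on (j) the weight is 51 (the claimant's 51 is given no effect), ≥ 51, so (j) meets the standard.
  The respondent carries the last stage.
With every stage satisfied, the respondent prevails.

stage 5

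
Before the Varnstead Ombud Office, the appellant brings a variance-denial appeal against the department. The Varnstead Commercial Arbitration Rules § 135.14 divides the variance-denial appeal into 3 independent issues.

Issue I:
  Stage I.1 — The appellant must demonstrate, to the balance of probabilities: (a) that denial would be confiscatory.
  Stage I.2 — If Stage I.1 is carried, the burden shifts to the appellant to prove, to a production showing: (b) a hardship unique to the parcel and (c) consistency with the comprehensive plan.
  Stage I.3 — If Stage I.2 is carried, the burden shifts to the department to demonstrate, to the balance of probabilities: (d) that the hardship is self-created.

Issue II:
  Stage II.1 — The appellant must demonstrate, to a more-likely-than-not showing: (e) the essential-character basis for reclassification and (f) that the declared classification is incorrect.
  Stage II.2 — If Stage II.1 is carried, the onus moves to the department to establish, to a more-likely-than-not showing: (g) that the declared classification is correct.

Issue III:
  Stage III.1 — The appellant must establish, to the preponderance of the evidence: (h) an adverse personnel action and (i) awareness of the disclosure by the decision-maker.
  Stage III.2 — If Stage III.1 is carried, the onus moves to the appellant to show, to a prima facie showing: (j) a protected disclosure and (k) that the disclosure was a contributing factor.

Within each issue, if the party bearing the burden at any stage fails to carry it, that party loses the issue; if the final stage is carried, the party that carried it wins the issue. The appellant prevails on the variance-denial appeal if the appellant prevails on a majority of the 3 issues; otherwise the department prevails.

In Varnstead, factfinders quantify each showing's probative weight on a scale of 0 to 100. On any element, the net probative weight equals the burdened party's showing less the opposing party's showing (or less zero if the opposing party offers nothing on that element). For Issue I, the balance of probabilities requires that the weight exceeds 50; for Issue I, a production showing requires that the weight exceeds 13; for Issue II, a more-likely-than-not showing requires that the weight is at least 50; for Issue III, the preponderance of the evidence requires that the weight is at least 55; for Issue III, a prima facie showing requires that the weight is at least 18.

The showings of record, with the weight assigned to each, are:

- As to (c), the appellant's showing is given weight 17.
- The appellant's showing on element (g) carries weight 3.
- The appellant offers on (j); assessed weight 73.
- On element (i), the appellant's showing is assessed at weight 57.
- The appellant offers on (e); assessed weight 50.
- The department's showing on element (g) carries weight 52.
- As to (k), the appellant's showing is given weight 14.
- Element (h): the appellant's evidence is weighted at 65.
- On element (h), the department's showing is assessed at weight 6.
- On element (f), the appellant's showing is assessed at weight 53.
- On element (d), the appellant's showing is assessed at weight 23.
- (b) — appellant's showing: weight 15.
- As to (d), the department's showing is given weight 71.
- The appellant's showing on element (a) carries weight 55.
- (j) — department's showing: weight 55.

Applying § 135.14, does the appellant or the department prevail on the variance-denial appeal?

appellant

— Issue I —
At Stage I.1 the appellant must meet the balance of probabilities (weight exceeds 50): on (a) the weight is 55, which does exceed 50, so (a) meets the standard.
  All elements met. The appellant retains the burden for Stage I.2.
At Stage I.2 the appellant must meet a production showing (weight exceeds 13): on (b) the weight is 15, which does exceed 13, so (b) meets the standard; on (c) the weight is 17, > 13, so (c) meets the standard.
  Stage I.2 carried; the burden shifts to the department.
At Stage I.3 the department must meet the balance of probabilities (weight exceeds 50): on (d) the weight is 71 less the opposing 23 gives net 48, which does not exceed 50, so (d) does not meet the standard.
  Stage I.3 not carried; the department fails its burden.
The appellant prevails on this issue.
— Issue II —
Stage II.1 (appellant, a more-likely-than-not showing, weight is at least 50): (e) 50 ≥ 50 — meets; (f) 53 ≥ 50 — meets.
  The appellant carries Stage II.1; the department now bears the burden.
Stage II.2 (department, a more-likely-than-not showing, weight is at least 50): (g) net 52−3=49 < 50 — fails.
  The department does not carry Stage II.2.
So the appellant prevails on this issue.
— Issue III —
Stage III.1 (appellant, the preponderance of the evidence, weight is at least 55): (h) net 65−6=59 ≥ 55 — meets; (i) 57 ≥ 55 — meets.
  Stage III.1 carried; the burden remains with the appellant.
Stage III.2 (appellant, a prima facie showing, weight is at least 18): (j) net 73−55=18 ≥ 18 — meets; (k) 14 < 18 — fails.
  Stage III.2 not carried; the appellant fails its burden.
So the department prevails on this issue.
Per-issue: Issue I → appellant; Issue II → appellant; Issue III → department. The appellant must prevail on a majority of issues; overall, the appellant prevails.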